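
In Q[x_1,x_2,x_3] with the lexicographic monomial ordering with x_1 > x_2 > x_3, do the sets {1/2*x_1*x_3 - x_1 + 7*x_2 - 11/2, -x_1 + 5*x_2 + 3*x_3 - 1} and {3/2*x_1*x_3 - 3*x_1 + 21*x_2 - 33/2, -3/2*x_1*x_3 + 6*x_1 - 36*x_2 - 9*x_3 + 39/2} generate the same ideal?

Yes, the ideals are equal.

Equality of ideals is decidable: compute both reduced Gröbner bases (unique for the ordering) and check whether they agree.
Buchberger on the first generating set:
f_1 = 1/2*x_1*x_3 - x_1 + 7*x_2 - 11/2, LT = x_1*x_3.
f_2 = -x_1 + 5*x_2 + 3*x_3 - 1, LT = x_1.

S(f_1,f_2): lcm = x_1*x_3. S = -2*x_1 + 5*x_2*x_3 + 14*x_2 + 3*x_3**2 - x_3 - 11.
  reduce S modulo (f_1, f_2):
  remainder 5*x_2*x_3 + 4*x_2 + 3*x_3**2 - 7*x_3 - 9 ≠ 0; add g_3 = 5*x_2*x_3 + 4*x_2 + 3*x_3**2 - 7*x_3 - 9 to the basis.

The other S-polynomials (S(f_1,g_3), S(f_2,g_3)) all reduce to 0 modulo the current basis, so we have a Gröbner basis.
Inter-reduce: drop elements whose leading term is divisible by another's, tail-reduce, and make monic.
Reduced Gröbner basis: {x_1 - 5*x_2 - 3*x_3 + 1, x_2*x_3 + 4/5*x_2 + 3/5*x_3**2 - 7/5*x_3 - 9/5}.

Buchberger on the second generating set:
h_1 = 3/2*x_1*x_3 - 3*x_1 + 21*x_2 - 33/2, LT = x_1*x_3.
h_2 = -3/2*x_1*x_3 + 6*x_1 - 36*x_2 - 9*x_3 + 39/2, LT = x_1*x_3.

S(h_1,h_2): lcm = x_1*x_3. S = 2*x_1 - 10*x_2 - 6*x_3 + 2.
  reduce S modulo (h_1, h_2):
  remainder 2*x_1 - 10*x_2 - 6*x_3 + 2 ≠ 0; add k_3 = 2*x_1 - 10*x_2 - 6*x_3 + 2 to the basis.

S(h_1,k_3): lcm = x_1*x_3. S = -2*x_1 + 5*x_2*x_3 + 14*x_2 + 3*x_3**2 - x_3 - 11.
  reduce S modulo (h_1, h_2, k_3):
  remainder 5*x_2*x_3 + 4*x_2 + 3*x_3**2 - 7*x_3 - 9 ≠ 0; add k_4 = 5*x_2*x_3 + 4*x_2 + 3*x_3**2 - 7*x_3 - 9 to the basis.

The other S-polynomials (S(h_2,k_3), S(h_1,k_4), S(h_2,k_4), S(k_3,k_4)) all reduce to 0 modulo the current basis, so we have a Gröbner basis.
Inter-reduce: drop elements whose leading term is divisible by another's, tail-reduce, and make monic.
Reduced Gröbner basis: {x_1 - 5*x_2 - 3*x_3 + 1, x_2*x_3 + 4/5*x_2 + 3/5*x_3**2 - 7/5*x_3 - 9/5}.

Same reduced basis, so the two generating sets span the same ideal.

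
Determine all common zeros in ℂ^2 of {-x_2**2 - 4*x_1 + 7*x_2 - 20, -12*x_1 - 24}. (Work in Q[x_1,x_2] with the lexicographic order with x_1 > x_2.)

Compute a lex Gröbner basis by Buchberger's algorithm.
f_1 = -4*x_1 - x_2**2 + 7*x_2 - 20, LT = x_1.
f_2 = -12*x_1 - 24, LT = x_1.

S(f_1,f_2): lcm = x_1. S = 1/4*x_2**2 - 7/4*x_2 + 3.
  reduce S modulo (f_1, f_2):
  remainder 1/4*x_2**2 - 7/4*x_2 + 3 ≠ 0; add h_3 = 1/4*x_2**2 - 7/4*x_2 + 3 to the basis.

The other S-polynomials (S(f_1,h_3), S(f_2,h_3)) all reduce to 0 modulo the current basis, so we have a Gröbner basis.
Inter-reduce: drop elements whose leading term is divisible by another's, tail-reduce, and make monic.
Reduced Gröbner basis: {x_1 + 2, x_2**2 - 7*x_2 + 12}.

Since the basis is lex-ordered, x_2**2 - 7*x_2 + 12 is univariate in x_2. Its roots are {3, 4}. Back-substituting each root into the other basis elements fixes the other coordinates.
  x_2 = 3: the earlier basis element becomes x_1 + 2 = 0, giving x_1 = -2 — point (-2, 3).
  x_2 = 4: the earlier basis element becomes x_1 + 2 = 0, giving x_1 = -2 — point (-2, 4).

{(-2, 3), (-2, 4)}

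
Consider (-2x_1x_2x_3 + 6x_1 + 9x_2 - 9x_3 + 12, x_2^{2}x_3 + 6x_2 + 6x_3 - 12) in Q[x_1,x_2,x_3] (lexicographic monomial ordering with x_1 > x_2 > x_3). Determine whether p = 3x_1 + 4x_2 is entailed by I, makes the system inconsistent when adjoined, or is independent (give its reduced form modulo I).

First compute the reduced Gröbner basis of I by Buchberger's algorithm.
f_1 = -2x_1x_2x_3 + 6x_1 + 9x_2 - 9x_3 + 12, LT = x_1x_2x_3.
f_2 = x_2^{2}x_3 + 6x_2 + 6x_3 - 12, LT = x_2^{2}x_3.

S(f_1,f_2): lcm = x_1x_2^{2}x_3. S = -9x_1x_2 - 6x_1x_3 + 12x_1 - \tfrac{9}{2}x_2^{2} + \tfrac{9}{2}x_2x_3 - 6x_2.
  reduce S modulo (f_1, f_2):
  remainder -9x_1x_2 - 6x_1x_3 + 12x_1 - \tfrac{9}{2}x_2^{2} + \tfrac{9}{2}x_2x_3 - 6x_2 ≠ 0; add h_3 = -9x_1x_2 - 6x_1x_3 + 12x_1 - \tfrac{9}{2}x_2^{2} + \tfrac{9}{2}x_2x_3 - 6x_2 to the basis.

S(f_1,h_3): lcm = x_1x_2x_3. S = -\tfrac{2}{3}x_1x_3^{2} + \tfrac{4}{3}x_1x_3 - 3x_1 - \tfrac{1}{2}x_2^{2}x_3 + \tfrac{1}{2}x_2x_3^{2} - \tfrac{2}{3}x_2x_3 - \tfrac{9}{2}x_2 + \tfrac{9}{2}x_3 - 6.
  reduce S modulo (f_1, f_2, h_3):
  remainder -\tfrac{2}{3}x_1x_3^{2} + \tfrac{4}{3}x_1x_3 - 3x_1 + \tfrac{1}{2}x_2x_3^{2} - \tfrac{2}{3}x_2x_3 - \tfrac{3}{2}x_2 + \tfrac{15}{2}x_3 - 12 ≠ 0; add h_4 = -\tfrac{2}{3}x_1x_3^{2} + \tfrac{4}{3}x_1x_3 - 3x_1 + \tfrac{1}{2}x_2x_3^{2} - \tfrac{2}{3}x_2x_3 - \tfrac{3}{2}x_2 + \tfrac{15}{2}x_3 - 12 to the basis.

The other S-polynomials (S(f_2,h_3), S(f_1,h_4), S(f_2,h_4), S(h_3,h_4)) all reduce to 0 modulo the current basis, so we have a Gröbner basis.
Inter-reduce: drop elements whose leading term is divisible by another's, tail-reduce, and make monic.
Reduced Gröbner basis: {x_1x_2 + \tfrac{2}{3}x_1x_3 - \tfrac{4}{3}x_1 + \tfrac{1}{2}x_2^{2} - \tfrac{1}{2}x_2x_3 + \tfrac{2}{3}x_2, x_1x_3^{2} - 2x_1x_3 + \tfrac{9}{2}x_1 - \tfrac{3}{4}x_2x_3^{2} + x_2x_3 + \tfrac{9}{4}x_2 - \tfrac{45}{4}x_3 + 18, x_2^{2}x_3 + 6x_2 + 6x_3 - 12}.
Label its elements g_1 = x_1x_2 + \tfrac{2}{3}x_1x_3 - \tfrac{4}{3}x_1 + \tfrac{1}{2}x_2^{2} - \tfrac{1}{2}x_2x_3 + \tfrac{2}{3}x_2, g_2 = x_1x_3^{2} - 2x_1x_3 + \tfrac{9}{2}x_1 - \tfrac{3}{4}x_2x_3^{2} + x_2x_3 + \tfrac{9}{4}x_2 - \tfrac{45}{4}x_3 + 18, g_3 = x_2^{2}x_3 + 6x_2 + 6x_3 - 12.

Reduce p = 3x_1 + 4x_2 modulo G:
  leading term x_1: no divisor's leading term divides it; move 3x_1 to the remainder.
  leading term x_2: no divisor's leading term divides it; move 4x_2 to the remainder.
  normal form = 3x_1 + 4x_2.
The normal form is nonzero, so p ∉ I. Since p minus its normal form lies in I, I + (p) = I + (r) where r = 3x_1 + 4x_2; decide whether this ideal is the whole ring.
Run Buchberger on G together with r (pairs among the g_i already reduce to 0 since G is a Gröbner basis):
g_1 = x_1x_2 + \tfrac{2}{3}x_1x_3 - \tfrac{4}{3}x_1 + \tfrac{1}{2}x_2^{2} - \tfrac{1}{2}x_2x_3 + \tfrac{2}{3}x_2, LT = x_1x_2.
g_2 = x_1x_3^{2} - 2x_1x_3 + \tfrac{9}{2}x_1 - \tfrac{3}{4}x_2x_3^{2} + x_2x_3 + \tfrac{9}{4}x_2 - \tfrac{45}{4}x_3 + 18, LT = x_1x_3^{2}.
g_3 = x_2^{2}x_3 + 6x_2 + 6x_3 - 12, LT = x_2^{2}x_3.
r = 3x_1 + 4x_2, LT = x_1.

S(g_1,r): lcm = x_1x_2. S = \tfrac{2}{3}x_1x_3 - \tfrac{4}{3}x_1 - \tfrac{5}{6}x_2^{2} - \tfrac{1}{2}x_2x_3 + \tfrac{2}{3}x_2.
  reduce S modulo (g_1, g_2, g_3, r):
  remainder -\tfrac{5}{6}x_2^{2} - \tfrac{25}{18}x_2x_3 + \tfrac{22}{9}x_2 ≠ 0; add m_5 = -\tfrac{5}{6}x_2^{2} - \tfrac{25}{18}x_2x_3 + \tfrac{22}{9}x_2 to the basis.

S(g_2,r): lcm = x_1x_3^{2}. S = -2x_1x_3 + \tfrac{9}{2}x_1 - \tfrac{25}{12}x_2x_3^{2} + x_2x_3 + \tfrac{9}{4}x_2 - \tfrac{45}{4}x_3 + 18.
  reduce S modulo (g_1, g_2, g_3, r, m_5):
  remainder -\tfrac{25}{12}x_2x_3^{2} + \tfrac{11}{3}x_2x_3 - \tfrac{15}{4}x_2 - \tfrac{45}{4}x_3 + 18 ≠ 0; add m_6 = -\tfrac{25}{12}x_2x_3^{2} + \tfrac{11}{3}x_2x_3 - \tfrac{15}{4}x_2 - \tfrac{45}{4}x_3 + 18 to the basis.

S(g_1,m_5): lcm = x_1x_2^{2}. S = -x_1x_2x_3 + \tfrac{8}{5}x_1x_2 + \tfrac{1}{2}x_2^{3} - \tfrac{1}{2}x_2^{2}x_3 + \tfrac{2}{3}x_2^{2}.
  reduce S modulo (g_1, g_2, g_3, r, m_5, m_6):
  remainder \tfrac{15}{2}x_2 + \tfrac{25}{2}x_3 - 22 ≠ 0; add m_7 = \tfrac{15}{2}x_2 + \tfrac{25}{2}x_3 - 22 to the basis.

S(m_6,m_7): lcm = x_2x_3^{2}. S = -\tfrac{44}{25}x_2x_3 + \tfrac{9}{5}x_2 - \tfrac{5}{3}x_3^{3} + \tfrac{44}{15}x_3^{2} + \tfrac{27}{5}x_3 - \tfrac{216}{25}.
  reduce S modulo (g_1, g_2, g_3, r, m_5, m_6, m_7):
  remainder -\tfrac{5}{3}x_3^{3} + \tfrac{88}{15}x_3^{2} - \tfrac{1036}{375}x_3 - \tfrac{84}{25} ≠ 0; add m_8 = -\tfrac{5}{3}x_3^{3} + \tfrac{88}{15}x_3^{2} - \tfrac{1036}{375}x_3 - \tfrac{84}{25} to the basis.

The other S-polynomials (S(g_1,g_2), S(g_1,g_3), S(g_2,g_3), S(g_3,r), S(g_2,m_5), S(g_3,m_5), S(r,m_5), S(g_1,m_6), S(g_2,m_6), S(g_3,m_6), S(r,m_6), S(m_5,m_6), S(g_1,m_7), S(g_2,m_7), S(g_3,m_7), S(r,m_7), S(m_5,m_7), S(g_1,m_8), S(g_2,m_8), S(g_3,m_8), S(r,m_8), S(m_5,m_8), S(m_6,m_8), S(m_7,m_8)) all reduce to 0 modulo the current basis, so we have a Gröbner basis.
Inter-reduce: drop elements whose leading term is divisible by another's, tail-reduce, and make monic.
Reduced Gröbner basis: {x_1 - \tfrac{20}{9}x_3 + \tfrac{176}{45}, x_2 + \tfrac{5}{3}x_3 - \tfrac{44}{15}, x_3^{3} - \tfrac{88}{25}x_3^{2} + \tfrac{1036}{625}x_3 + \tfrac{252}{125}}.
The reduced Gröbner basis of I + (p) is {x_1 - \tfrac{20}{9}x_3 + \tfrac{176}{45}, x_2 + \tfrac{5}{3}x_3 - \tfrac{44}{15}, x_3^{3} - \tfrac{88}{25}x_3^{2} + \tfrac{1036}{625}x_3 + \tfrac{252}{125}} ≠ {1}, a proper ideal, so the enlarged system stays consistent: p is independent of I, with normal form 3x_1 + 4x_2.

The remainder on division by a Gröbner basis is unique — it is the normal form.

3x_1 + 4x_2 is independent of I; its normal form modulo I is 3x_1 + 4x_2.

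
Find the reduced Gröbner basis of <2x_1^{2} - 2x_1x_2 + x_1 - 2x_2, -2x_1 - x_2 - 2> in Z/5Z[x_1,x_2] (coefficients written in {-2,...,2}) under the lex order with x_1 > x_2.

G = {x_1 - 2x_2 + 1, x_2^{2} + x_2 - 1}

f_1 = 2x_1^{2} - 2x_1x_2 + x_1 - 2x_2, LT = x_1^{2}.
f_2 = -2x_1 - x_2 - 2, LT = x_1.

S(f_1,f_2): lcm = x_1^{2}. S = x_1x_2 + 2x_1 - x_2.
  leading term x_1x_2: subtract (2x_2)·f_2 from x_1x_2 + 2x_1 - x_2 → 2x_1 + 2x_2^{2} - 2x_2
  leading term x_1: subtract (-1)·f_2 from 2x_1 + 2x_2^{2} - 2x_2 → 2x_2^{2} + 2x_2 - 2
  leading term x_2^{2}: no divisor's leading term divides it; move 2x_2^{2} to the remainder.
  leading term x_2: no divisor's leading term divides it; move 2x_2 to the remainder.
  leading term 1: no divisor's leading term divides it; move -2 to the remainder.
  remainder 2x_2^{2} + 2x_2 - 2 ≠ 0; add g_3 = 2x_2^{2} + 2x_2 - 2 to the basis.

S(f_1,g_3): leading monomials are coprime, so the S-polynomial reduces to 0 (Buchberger's first criterion).
S(f_2,g_3): leading monomials are coprime, so the S-polynomial reduces to 0 (Buchberger's first criterion).
Every S-polynomial of the final basis reduces to 0, so we have a Gröbner basis.
Inter-reduce: drop elements whose leading term is divisible by another's, tail-reduce, and make monic.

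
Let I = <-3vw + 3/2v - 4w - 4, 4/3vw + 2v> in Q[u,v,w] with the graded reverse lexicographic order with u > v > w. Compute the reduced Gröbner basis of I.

f_1 = -3vw + 3/2v - 4w - 4, LT = vw.
f_2 = 4/3vw + 2v, LT = vw.

S(f_1,f_2): lcm = vw. S = -2v + 4/3w + 4/3.
  leading term v: no divisor's leading term divides it; move -2v to the remainder.
  leading term w: no divisor's leading term divides it; move 4/3w to the remainder.
  leading term 1: no divisor's leading term divides it; move 4/3 to the remainder.
  remainder -2v + 4/3w + 4/3 ≠ 0; add g_3 = -2v + 4/3w + 4/3 to the basis.

S(f_1,g_3): lcm = vw. S = 2/3w^2 - 1/2v + 2w + 4/3.
  leading term w^2: no divisor's leading term divides it; move 2/3w^2 to the remainder.
  leading term v: subtract (1/4)·g_3 from -1/2v + 2w + 4/3 → 5/3w + 1
  leading term w: no divisor's leading term divides it; move 5/3w to the remainder.
  leading term 1: no divisor's leading term divides it; move 1 to the remainder.
  remainder 2/3w^2 + 5/3w + 1 ≠ 0; add g_4 = 2/3w^2 + 5/3w + 1 to the basis.

The other S-polynomials (S(f_2,g_3), S(f_1,g_4), S(f_2,g_4), S(g_3,g_4)) all reduce to 0 modulo the current basis, so we have a Gröbner basis.
Inter-reduce: drop elements whose leading term is divisible by another's, tail-reduce, and make monic.

G = {w^2 + 5/2w + 3/2, v - 2/3w - 2/3}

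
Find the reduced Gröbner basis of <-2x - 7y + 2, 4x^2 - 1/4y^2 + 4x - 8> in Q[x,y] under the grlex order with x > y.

G = {y^2 - 56/65y, x + 7/2y - 1}

f_1 = -2x - 7y + 2, LT = x.
f_2 = 4x^2 - 1/4y^2 + 4x - 8, LT = x^2.

S(f_1,f_2): lcm = x^2. S = 7/2xy + 1/16y^2 - 2x + 2.
  leading term xy: subtract (-7/4y)·f_1 from 7/2xy + 1/16y^2 - 2x + 2 → -195/16y^2 - 2x + 7/2y + 2
  leading term y^2: no divisor's leading term divides it; move -195/16y^2 to the remainder.
  leading term x: subtract (1)·f_1 from -2x + 7/2y + 2 → 21/2y
  leading term y: no divisor's leading term divides it; move 21/2y to the remainder.
  remainder -195/16y^2 + 21/2y ≠ 0; add g_3 = -195/16y^2 + 21/2y to the basis.

S(f_1,g_3): leading monomials are coprime, so the S-polynomial reduces to 0 (Buchberger's first criterion).
S(f_2,g_3): leading monomials are coprime, so the S-polynomial reduces to 0 (Buchberger's first criterion).
Every S-polynomial of the final basis reduces to 0, so we have a Gröbner basis.
Inter-reduce: drop elements whose leading term is divisible by another's, tail-reduce, and make monic.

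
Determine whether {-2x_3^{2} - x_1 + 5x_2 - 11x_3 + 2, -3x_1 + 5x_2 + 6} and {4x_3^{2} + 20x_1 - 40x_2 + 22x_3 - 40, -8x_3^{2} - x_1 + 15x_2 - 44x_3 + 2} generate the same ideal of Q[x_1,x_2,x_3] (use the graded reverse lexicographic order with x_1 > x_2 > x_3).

Yes, the ideals are equal.

Equality of ideals is decidable: compute both reduced Gröbner bases (unique for the ordering) and check whether they agree.
Buchberger on the first generating set:
f_1 = -2x_3^{2} - x_1 + 5x_2 - 11x_3 + 2, LT = x_3^{2}.
f_2 = -3x_1 + 5x_2 + 6, LT = x_1.

The S-polynomials (S(f_1,f_2)) all reduce to 0 modulo the current basis, so we have a Gröbner basis.
Inter-reduce: drop elements whose leading term is divisible by another's, tail-reduce, and make monic.
Reduced Gröbner basis: {x_3^{2} - \tfrac{5}{3}x_2 + \tfrac{11}{2}x_3, x_1 - \tfrac{5}{3}x_2 - 2}.

Buchberger on the second generating set:
h_1 = 4x_3^{2} + 20x_1 - 40x_2 + 22x_3 - 40, LT = x_3^{2}.
h_2 = -8x_3^{2} - x_1 + 15x_2 - 44x_3 + 2, LT = x_3^{2}.

S(h_1,h_2): lcm = x_3^{2}. S = \tfrac{39}{8}x_1 - \tfrac{65}{8}x_2 - \tfrac{39}{4}.
  leading term x_1: no divisor's leading term divides it; move \tfrac{39}{8}x_1 to the remainder.
  leading term x_2: no divisor's leading term divides it; move -\tfrac{65}{8}x_2 to the remainder.
  leading term 1: no divisor's leading term divides it; move -\tfrac{39}{4} to the remainder.
  remainder \tfrac{39}{8}x_1 - \tfrac{65}{8}x_2 - \tfrac{39}{4} ≠ 0; add k_3 = \tfrac{39}{8}x_1 - \tfrac{65}{8}x_2 - \tfrac{39}{4} to the basis.

The other S-polynomials (S(h_1,k_3), S(h_2,k_3)) all reduce to 0 modulo the current basis, so we have a Gröbner basis.
Inter-reduce: drop elements whose leading term is divisible by another's, tail-reduce, and make monic.
Reduced Gröbner basis: {x_3^{2} - \tfrac{5}{3}x_2 + \tfrac{11}{2}x_3, x_1 - \tfrac{5}{3}x_2 - 2}.

These coincide, so the ideals are equal.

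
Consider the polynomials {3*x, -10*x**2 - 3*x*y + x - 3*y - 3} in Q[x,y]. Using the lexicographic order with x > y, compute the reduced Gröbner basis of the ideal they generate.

G = {x, y + 1}

f_1 = 3*x, LT = x.
f_2 = -10*x**2 - 3*x*y + x - 3*y - 3, LT = x**2.

S(f_1,f_2): lcm = x**2. S = -3/10*x*y + 1/10*x - 3/10*y - 3/10.
  leading term x*y: subtract (-1/10*y)·f_1 from -3/10*x*y + 1/10*x - 3/10*y - 3/10 → 1/10*x - 3/10*y - 3/10
  leading term x: subtract (1/30)·f_1 from 1/10*x - 3/10*y - 3/10 → -3/10*y - 3/10
  leading term y: no divisor's leading term divides it; move -3/10*y to the remainder.
  leading term 1: no divisor's leading term divides it; move -3/10 to the remainder.
  remainder -3/10*y - 3/10 ≠ 0; add g_3 = -3/10*y - 3/10 to the basis.

S(f_1,g_3): leading monomials are coprime, so the S-polynomial reduces to 0 (Buchberger's first criterion).
S(f_2,g_3): leading monomials are coprime, so the S-polynomial reduces to 0 (Buchberger's first criterion).
Every S-polynomial of the final basis reduces to 0, so we have a Gröbner basis.
Inter-reduce: drop elements whose leading term is divisible by another's, tail-reduce, and make monic.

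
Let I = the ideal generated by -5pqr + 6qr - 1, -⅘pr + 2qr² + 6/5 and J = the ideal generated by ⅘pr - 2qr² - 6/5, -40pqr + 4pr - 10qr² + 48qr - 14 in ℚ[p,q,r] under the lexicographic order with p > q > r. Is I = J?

Two ideals are equal iff their reduced Gröbner bases coincide (the reduced basis is unique for a fixed ordering).
Buchberger on the first generating set:
f_1 = -5pqr + 6qr - 1, LT = pqr.
f_2 = -⅘pr + 2qr² + 6/5, LT = pr.

S(f_1,f_2): lcm = pqr. S = 5/2q²r² - 6/5qr + 3/2q + ⅕.
  leading term q²r²: no divisor's leading term divides it; move 5/2q²r² to the remainder.
  leading term qr: no divisor's leading term divides it; move -6/5qr to the remainder.
  leading term q: no divisor's leading term divides it; move 3/2q to the remainder.
  leading term 1: no divisor's leading term divides it; move ⅕ to the remainder.
  remainder 5/2q²r² - 6/5qr + 3/2q + ⅕ ≠ 0; add g_3 = 5/2q²r² - 6/5qr + 3/2q + ⅕ to the basis.

S(f_1,g_3): lcm = pq²r². S = 12/25pqr - ⅗pq - 2/25p - 6/5q²r² + ⅕qr.
  leading term pqr: subtract (-12/125)·f_1 from 12/25pqr - ⅗pq - 2/25p - 6/5q²r² + ⅕qr → -⅗pq - 2/25p - 6/5q²r² + 97/125qr - 12/125
  leading term pq: no divisor's leading term divides it; move -⅗pq to the remainder.
  leading term p: no divisor's leading term divides it; move -2/25p to the remainder.
  leading term q²r²: subtract (-12/25)·g_3 from -6/5q²r² + 97/125qr - 12/125 → ⅕qr + 18/25q
  leading term qr: no divisor's leading term divides it; move ⅕qr to the remainder.
  leading term q: no divisor's leading term divides it; move 18/25q to the remainder.
  remainder -⅗pq - 2/25p + ⅕qr + 18/25q ≠ 0; add g_4 = -⅗pq - 2/25p + ⅕qr + 18/25q to the basis.

S(f_2,g_3): lcm = pq²r². S = 12/25pqr - ⅗pq - 2/25p - 5/2q³r³ - 3/2q²r.
  leading term pqr: subtract (-12/125)·f_1 from 12/25pqr - ⅗pq - 2/25p - 5/2q³r³ - 3/2q²r → -⅗pq - 2/25p - 5/2q³r³ - 3/2q²r + 72/125qr - 12/125
  leading term pq: subtract (1)·g_4 from -⅗pq - 2/25p - 5/2q³r³ - 3/2q²r + 72/125qr - 12/125 → -5/2q³r³ - 3/2q²r + 47/125qr - 18/25q - 12/125
  leading term q³r³: subtract (-qr)·g_3 from -5/2q³r³ - 3/2q²r + 47/125qr - 18/25q - 12/125 → -6/5q²r² + 72/125qr - 18/25q - 12/125
  leading term q²r²: subtract (-12/25)·g_3 from -6/5q²r² + 72/125qr - 18/25q - 12/125 → 0
  remainder 0.

S(f_1,g_4): lcm = pqr. S = -2/15pr + ⅓qr² + ⅕.
  leading term pr: subtract (⅙)·f_2 from -2/15pr + ⅓qr² + ⅕ → 0
  remainder 0.

S(f_2,g_4): lcm = pqr. S = -2/15pr - 5/2q²r² + ⅓qr² + 6/5qr - 3/2q.
  leading term pr: subtract (⅙)·f_2 from -2/15pr - 5/2q²r² + ⅓qr² + 6/5qr - 3/2q → -5/2q²r² + 6/5qr - 3/2q - ⅕
  leading term q²r²: subtract (-1)·g_3 from -5/2q²r² + 6/5qr - 3/2q - ⅕ → 0
  remainder 0.

S(g_3,g_4): lcm = pq²r². S = -2/15pqr² - 12/25pqr + ⅗pq + 2/25p + ⅓q²r³ + 6/5q²r².
  leading term pqr²: subtract (2/75r)·f_1 from -2/15pqr² - 12/25pqr + ⅗pq + 2/25p + ⅓q²r³ + 6/5q²r² → -12/25pqr + ⅗pq + 2/25p + ⅓q²r³ + 6/5q²r² - 4/25qr² + 2/75r
  leading term pqr: subtract (12/125)·f_1 from -12/25pqr + ⅗pq + 2/25p + ⅓q²r³ + 6/5q²r² - 4/25qr² + 2/75r → ⅗pq + 2/25p + ⅓q²r³ + 6/5q²r² - 4/25qr² - 72/125qr + 2/75r + 12/125
  leading term pq: subtract (-1)·g_4 from ⅗pq + 2/25p + ⅓q²r³ + 6/5q²r² - 4/25qr² - 72/125qr + 2/75r + 12/125 → ⅓q²r³ + 6/5q²r² - 4/25qr² - 47/125qr + 18/25q + 2/75r + 12/125
  leading term q²r³: subtract (2/15r)·g_3 from ⅓q²r³ + 6/5q²r² - 4/25qr² - 47/125qr + 18/25q + 2/75r + 12/125 → 6/5q²r² - 72/125qr + 18/25q + 12/125
  leading term q²r²: subtract (12/25)·g_3 from 6/5q²r² - 72/125qr + 18/25q + 12/125 → 0
  remainder 0.

Every S-polynomial of the final basis reduces to 0, so we have a Gröbner basis.
Inter-reduce: drop elements whose leading term is divisible by another's, tail-reduce, and make monic.
Reduced Gröbner basis: {pq + 2/15p - ⅓qr - 6/5q, pr - 5/2qr² - 3/2, q²r² - 12/25qr + ⅗q + 2/25}.

Buchberger on the second generating set:
h_1 = ⅘pr - 2qr² - 6/5, LT = pr.
h_2 = -40pqr + 4pr - 10qr² + 48qr - 14, LT = pqr.

S(h_1,h_2): lcm = pqr. S = 1/10pr - 5/2q²r² - ¼qr² + 6/5qr - 3/2q - 7/20.
  leading term pr: subtract (⅛)·h_1 from 1/10pr - 5/2q²r² - ¼qr² + 6/5qr - 3/2q - 7/20 → -5/2q²r² + 6/5qr - 3/2q - ⅕
  leading term q²r²: no divisor's leading term divides it; move -5/2q²r² to the remainder.
  leading term qr: no divisor's leading term divides it; move 6/5qr to the remainder.
  leading term q: no divisor's leading term divides it; move -3/2q to the remainder.
  leading term 1: no divisor's leading term divides it; move -⅕ to the remainder.
  remainder -5/2q²r² + 6/5qr - 3/2q - ⅕ ≠ 0; add k_3 = -5/2q²r² + 6/5qr - 3/2q - ⅕ to the basis.

S(h_1,k_3): lcm = pq²r². S = 12/25pqr - ⅗pq - 2/25p - 5/2q³r³ - 3/2q²r.
  leading term pqr: subtract (⅗q)·h_1 from 12/25pqr - ⅗pq - 2/25p - 5/2q³r³ - 3/2q²r → -⅗pq - 2/25p - 5/2q³r³ + 6/5q²r² - 3/2q²r + 18/25q
  leading term pq: no divisor's leading term divides it; move -⅗pq to the remainder.
  leading term p: no divisor's leading term divides it; move -2/25p to the remainder.
  leading term q³r³: subtract (qr)·k_3 from -5/2q³r³ + 6/5q²r² - 3/2q²r + 18/25q → ⅕qr + 18/25q
  leading term qr: no divisor's leading term divides it; move ⅕qr to the remainder.
  leading term q: no divisor's leading term divides it; move 18/25q to the remainder.
  remainder -⅗pq - 2/25p + ⅕qr + 18/25q ≠ 0; add k_4 = -⅗pq - 2/25p + ⅕qr + 18/25q to the basis.

S(h_2,k_3): lcm = pq²r². S = -1/10pqr² + 12/25pqr - ⅗pq - 2/25p + ¼q²r³ - 6/5q²r² + 7/20qr.
  leading term pqr²: subtract (-⅛qr)·h_1 from -1/10pqr² + 12/25pqr - ⅗pq - 2/25p + ¼q²r³ - 6/5q²r² + 7/20qr → 12/25pqr - ⅗pq - 2/25p - 6/5q²r² + ⅕qr
  leading term pqr: subtract (⅗q)·h_1 from 12/25pqr - ⅗pq - 2/25p - 6/5q²r² + ⅕qr → -⅗pq - 2/25p + ⅕qr + 18/25q
  leading term pq: subtract (1)·k_4 from -⅗pq - 2/25p + ⅕qr + 18/25q → 0
  remainder 0.

S(h_1,k_4): lcm = pqr. S = -2/15pr - 5/2q²r² + ⅓qr² + 6/5qr - 3/2q.
  leading term pr: subtract (-⅙)·h_1 from -2/15pr - 5/2q²r² + ⅓qr² + 6/5qr - 3/2q → -5/2q²r² + 6/5qr - 3/2q - ⅕
  leading term q²r²: subtract (1)·k_3 from -5/2q²r² + 6/5qr - 3/2q - ⅕ → 0
  remainder 0.

S(h_2,k_4): lcm = pqr. S = -7/30pr + 7/12qr² + 7/20.
  leading term pr: subtract (-7/24)·h_1 from -7/30pr + 7/12qr² + 7/20 → 0
  remainder 0.

S(k_3,k_4): lcm = pq²r². S = -2/15pqr² - 12/25pqr + ⅗pq + 2/25p + ⅓q²r³ + 6/5q²r².
  leading term pqr²: subtract (-⅙qr)·h_1 from -2/15pqr² - 12/25pqr + ⅗pq + 2/25p + ⅓q²r³ + 6/5q²r² → -12/25pqr + ⅗pq + 2/25p + 6/5q²r² - ⅕qr
  leading term pqr: subtract (-⅗q)·h_1 from -12/25pqr + ⅗pq + 2/25p + 6/5q²r² - ⅕qr → ⅗pq + 2/25p - ⅕qr - 18/25q
  leading term pq: subtract (-1)·k_4 from ⅗pq + 2/25p - ⅕qr - 18/25q → 0
  remainder 0.

Every S-polynomial of the final basis reduces to 0, so we have a Gröbner basis.
Inter-reduce: drop elements whose leading term is divisible by another's, tail-reduce, and make monic.
Reduced Gröbner basis: {pq + 2/15p - ⅓qr - 6/5q, pr - 5/2qr² - 3/2, q²r² - 12/25qr + ⅗q + 2/25}.

These coincide, so the ideals are equal.

Yes, the ideals are equal.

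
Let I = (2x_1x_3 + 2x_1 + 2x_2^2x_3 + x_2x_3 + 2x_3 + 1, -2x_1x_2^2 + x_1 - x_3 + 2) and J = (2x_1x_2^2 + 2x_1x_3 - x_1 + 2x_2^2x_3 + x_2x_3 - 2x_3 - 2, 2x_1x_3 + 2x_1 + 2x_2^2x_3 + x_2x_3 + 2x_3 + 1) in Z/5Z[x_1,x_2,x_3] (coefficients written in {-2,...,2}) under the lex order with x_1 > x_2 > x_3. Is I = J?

No, the ideals differ.

For a fixed monomial order, each ideal has a unique reduced Gröbner basis; comparing bases decides equality.
Buchberger on the first generating set:
f_1 = 2x_1x_3 + 2x_1 + 2x_2^2x_3 + x_2x_3 + 2x_3 + 1, LT = x_1x_3.
f_2 = -2x_1x_2^2 + x_1 - x_3 + 2, LT = x_1x_2^2.

S(f_1,f_2): lcm = x_1x_2^2x_3. S = x_1x_2^2 - 2x_1x_3 + x_2^4x_3 - 2x_2^3x_3 + x_2^2x_3 - 2x_2^2 + 2x_3^2 + x_3.
  reduce S modulo (f_1, f_2):
  remainder x_2^4x_3 - 2x_2^3x_3 - 2x_2^2x_3 - 2x_2^2 + x_2x_3 + 2x_3^2 + 2 ≠ 0; add g_3 = x_2^4x_3 - 2x_2^3x_3 - 2x_2^2x_3 - 2x_2^2 + x_2x_3 + 2x_3^2 + 2 to the basis.

The other S-polynomials (S(f_1,g_3), S(f_2,g_3)) all reduce to 0 modulo the current basis, so we have a Gröbner basis.
Inter-reduce: drop elements whose leading term is divisible by another's, tail-reduce, and make monic.
Reduced Gröbner basis: {x_1x_2^2 + 2x_1 - 2x_3 - 1, x_1x_3 + x_1 + x_2^2x_3 - 2x_2x_3 + x_3 - 2, x_2^4x_3 - 2x_2^3x_3 - 2x_2^2x_3 - 2x_2^2 + x_2x_3 + 2x_3^2 + 2}.

Buchberger on the second generating set:
h_1 = 2x_1x_2^2 + 2x_1x_3 - x_1 + 2x_2^2x_3 + x_2x_3 - 2x_3 - 2, LT = x_1x_2^2.
h_2 = 2x_1x_3 + 2x_1 + 2x_2^2x_3 + x_2x_3 + 2x_3 + 1, LT = x_1x_3.

S(h_1,h_2): lcm = x_1x_2^2x_3. S = -x_1x_2^2 + x_1x_3^2 + 2x_1x_3 - x_2^4x_3 + 2x_2^3x_3 + x_2^2x_3^2 - x_2^2x_3 + 2x_2^2 - 2x_2x_3^2 - x_3^2 - x_3.
  reduce S modulo (h_1, h_2):
  remainder -x_2^4x_3 + 2x_2^3x_3 - 2x_2^2x_3 + 2x_2^2 + 2x_2x_3 - 2x_3^2 - 2x_3 - 2 ≠ 0; add k_3 = -x_2^4x_3 + 2x_2^3x_3 - 2x_2^2x_3 + 2x_2^2 + 2x_2x_3 - 2x_3^2 - 2x_3 - 2 to the basis.

The other S-polynomials (S(h_1,k_3), S(h_2,k_3)) all reduce to 0 modulo the current basis, so we have a Gröbner basis.
Inter-reduce: drop elements whose leading term is divisible by another's, tail-reduce, and make monic.
Reduced Gröbner basis: {x_1x_2^2 + x_1 - 2x_3 + 1, x_1x_3 + x_1 + x_2^2x_3 - 2x_2x_3 + x_3 - 2, x_2^4x_3 - 2x_2^3x_3 + 2x_2^2x_3 - 2x_2^2 - 2x_2x_3 + 2x_3^2 + 2x_3 + 2}.

Since the reduced bases disagree, the two ideals are not the same.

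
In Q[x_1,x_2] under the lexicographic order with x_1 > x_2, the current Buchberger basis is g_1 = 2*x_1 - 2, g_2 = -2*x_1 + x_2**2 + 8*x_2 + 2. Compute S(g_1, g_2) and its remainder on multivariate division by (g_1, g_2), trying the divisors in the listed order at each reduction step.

lcm(LM(g_1), LM(g_2)) = x_1.
S = (lcm/LT(g_1))·g_1 − (lcm/LT(g_2))·g_2 = 1/2*x_2**2 + 4*x_2.
Reduce S modulo (g_1, g_2) in that order:
  leading term x_2**2: no divisor's leading term divides it; move 1/2*x_2**2 to the remainder.
  leading term x_2: no divisor's leading term divides it; move 4*x_2 to the remainder.
The remainder 1/2*x_2**2 + 4*x_2 is nonzero, so it would be added as the next basis element.
An S-polynomial is built so that the two leading terms cancel; whether anything survives reduction is exactly the Gröbner-basis criterion.

S(g_1, g_2) = 1/2*x_2**2 + 4*x_2; remainder on division = 1/2*x_2**2 + 4*x_2.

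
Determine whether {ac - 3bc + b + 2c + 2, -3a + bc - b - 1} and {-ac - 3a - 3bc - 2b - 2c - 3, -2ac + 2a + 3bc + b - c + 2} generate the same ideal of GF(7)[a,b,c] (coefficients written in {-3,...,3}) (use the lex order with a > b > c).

Equality of ideals is decidable: compute both reduced Gröbner bases (unique for the ordering) and check whether they agree.
Buchberger on the first generating set:
f_1 = ac - 3bc + b + 2c + 2, LT = ac.
f_2 = -3a + bc - b - 1, LT = a.

S(f_1,f_2): lcm = ac. S = -2bc^2 - bc + b - 3c + 2.
  leading term bc^2: no divisor's leading term divides it; move -2bc^2 to the remainder.
  leading term bc: no divisor's leading term divides it; move -bc to the remainder.
  leading term b: no divisor's leading term divides it; move b to the remainder.
  leading term c: no divisor's leading term divides it; move -3c to the remainder.
  leading term 1: no divisor's leading term divides it; move 2 to the remainder.
  remainder -2bc^2 - bc + b - 3c + 2 ≠ 0; add g_3 = -2bc^2 - bc + b - 3c + 2 to the basis.

S(f_1,g_3): lcm = abc^2. S = 3abc - 3ab + 2ac + a - 3b^2c^2 + b^2c + 2bc^2 + 2bc.
  leading term abc: subtract (3b)·f_1 from 3abc - 3ab + 2ac + a - 3b^2c^2 + b^2c + 2bc^2 + 2bc → -3ab + 2ac + a - 3b^2c^2 + 3b^2c - 3b^2 + 2bc^2 + 3bc + b
  leading term ab: subtract (b)·f_2 from -3ab + 2ac + a - 3b^2c^2 + 3b^2c - 3b^2 + 2bc^2 + 3bc + b → 2ac + a - 3b^2c^2 + 2b^2c - 2b^2 + 2bc^2 + 3bc + 2b
  leading term ac: subtract (2)·f_1 from 2ac + a - 3b^2c^2 + 2b^2c - 2b^2 + 2bc^2 + 3bc + 2b → a - 3b^2c^2 + 2b^2c - 2b^2 + 2bc^2 + 2bc + 3c + 3
  leading term a: subtract (2)·f_2 from a - 3b^2c^2 + 2b^2c - 2b^2 + 2bc^2 + 2bc + 3c + 3 → -3b^2c^2 + 2b^2c - 2b^2 + 2bc^2 + 2b + 3c - 2
  leading term b^2c^2: subtract (-2b)·g_3 from -3b^2c^2 + 2b^2c - 2b^2 + 2bc^2 + 2b + 3c - 2 → 2bc^2 + bc - b + 3c - 2
  leading term bc^2: subtract (-1)·g_3 from 2bc^2 + bc - b + 3c - 2 → 0
  remainder 0.

S(f_2,g_3): leading monomials are coprime, so the S-polynomial reduces to 0 (Buchberger's first criterion).
Every S-polynomial of the final basis reduces to 0, so we have a Gröbner basis.
Inter-reduce: drop elements whose leading term is divisible by another's, tail-reduce, and make monic.
Reduced Gröbner basis: {a + 2bc - 2b - 2, bc^2 - 3bc + 3b - 2c - 1}.

Buchberger on the second generating set:
h_1 = -ac - 3a - 3bc - 2b - 2c - 3, LT = ac.
h_2 = -2ac + 2a + 3bc + b - c + 2, LT = ac.

S(h_1,h_2): lcm = ac. S = -3a + bc - b - 2c - 3.
  leading term a: no divisor's leading term divides it; move -3a to the remainder.
  leading term bc: no divisor's leading term divides it; move bc to the remainder.
  leading term b: no divisor's leading term divides it; move -b to the remainder.
  leading term c: no divisor's leading term divides it; move -2c to the remainder.
  leading term 1: no divisor's leading term divides it; move -3 to the remainder.
  remainder -3a + bc - b - 2c - 3 ≠ 0; add k_3 = -3a + bc - b - 2c - 3 to the basis.

S(h_1,k_3): lcm = ac. S = 3a - 2bc^2 - 2bc + 2b - 3c^2 + c + 3.
  leading term a: subtract (-1)·k_3 from 3a - 2bc^2 - 2bc + 2b - 3c^2 + c + 3 → -2bc^2 - bc + b - 3c^2 - c
  leading term bc^2: no divisor's leading term divides it; move -2bc^2 to the remainder.
  leading term bc: no divisor's leading term divides it; move -bc to the remainder.
  leading term b: no divisor's leading term divides it; move b to the remainder.
  leading term c^2: no divisor's leading term divides it; move -3c^2 to the remainder.
  leading term c: no divisor's leading term divides it; move -c to the remainder.
  remainder -2bc^2 - bc + b - 3c^2 - c ≠ 0; add k_4 = -2bc^2 - bc + b - 3c^2 - c to the basis.

S(h_2,k_3): lcm = ac. S = -a - 2bc^2 - 3bc + 3b - 3c^2 + 3c - 1.
  leading term a: subtract (-2)·k_3 from -a - 2bc^2 - 3bc + 3b - 3c^2 + 3c - 1 → -2bc^2 - bc + b - 3c^2 - c
  leading term bc^2: subtract (1)·k_4 from -2bc^2 - bc + b - 3c^2 - c → 0
  remainder 0.

S(h_1,k_4): lcm = abc^2. S = -abc - 3ab + 2ac^2 + 3ac + 3b^2c^2 + 2b^2c + 2bc^2 + 3bc.
  leading term abc: subtract (b)·h_1 from -abc - 3ab + 2ac^2 + 3ac + 3b^2c^2 + 2b^2c + 2bc^2 + 3bc → 2ac^2 + 3ac + 3b^2c^2 - 2b^2c + 2b^2 + 2bc^2 - 2bc + 3b
  leading term ac^2: subtract (-2c)·h_1 from 2ac^2 + 3ac + 3b^2c^2 - 2b^2c + 2b^2 + 2bc^2 - 2bc + 3b → -3ac + 3b^2c^2 - 2b^2c + 2b^2 + 3bc^2 + bc + 3b + 3c^2 + c
  leading term ac: subtract (3)·h_1 from -3ac + 3b^2c^2 - 2b^2c + 2b^2 + 3bc^2 + bc + 3b + 3c^2 + c → 2a + 3b^2c^2 - 2b^2c + 2b^2 + 3bc^2 + 3bc + 2b + 3c^2 + 2
  leading term a: subtract (-3)·k_3 from 2a + 3b^2c^2 - 2b^2c + 2b^2 + 3bc^2 + 3bc + 2b + 3c^2 + 2 → 3b^2c^2 - 2b^2c + 2b^2 + 3bc^2 - bc - b + 3c^2 + c
  leading term b^2c^2: subtract (2b)·k_4 from 3b^2c^2 - 2b^2c + 2b^2 + 3bc^2 - bc - b + 3c^2 + c → 2bc^2 + bc - b + 3c^2 + c
  leading term bc^2: subtract (-1)·k_4 from 2bc^2 + bc - b + 3c^2 + c → 0
  remainder 0.

S(h_2,k_4): lcm = abc^2. S = 2abc - 3ab + 2ac^2 + 3ac + 2b^2c^2 + 3b^2c - 3bc^2 - bc.
  leading term abc: subtract (-2b)·h_1 from 2abc - 3ab + 2ac^2 + 3ac + 2b^2c^2 + 3b^2c - 3bc^2 - bc → -2ab + 2ac^2 + 3ac + 2b^2c^2 - 3b^2c + 3b^2 - 3bc^2 + 2bc + b
  leading term ab: subtract (3b)·k_3 from -2ab + 2ac^2 + 3ac + 2b^2c^2 - 3b^2c + 3b^2 - 3bc^2 + 2bc + b → 2ac^2 + 3ac + 2b^2c^2 + b^2c - b^2 - 3bc^2 + bc + 3b
  leading term ac^2: subtract (-2c)·h_1 from 2ac^2 + 3ac + 2b^2c^2 + b^2c - b^2 - 3bc^2 + bc + 3b → -3ac + 2b^2c^2 + b^2c - b^2 - 2bc^2 - 3bc + 3b + 3c^2 + c
  leading term ac: subtract (3)·h_1 from -3ac + 2b^2c^2 + b^2c - b^2 - 2bc^2 - 3bc + 3b + 3c^2 + c → 2a + 2b^2c^2 + b^2c - b^2 - 2bc^2 - bc + 2b + 3c^2 + 2
  leading term a: subtract (-3)·k_3 from 2a + 2b^2c^2 + b^2c - b^2 - 2bc^2 - bc + 2b + 3c^2 + 2 → 2b^2c^2 + b^2c - b^2 - 2bc^2 + 2bc - b + 3c^2 + c
  leading term b^2c^2: subtract (-b)·k_4 from 2b^2c^2 + b^2c - b^2 - 2bc^2 + 2bc - b + 3c^2 + c → 2bc^2 + bc - b + 3c^2 + c
  leading term bc^2: subtract (-1)·k_4 from 2bc^2 + bc - b + 3c^2 + c → 0
  remainder 0.

S(k_3,k_4): leading monomials are coprime, so the S-polynomial reduces to 0 (Buchberger's first criterion).
Every S-polynomial of the final basis reduces to 0, so we have a Gröbner basis.
Inter-reduce: drop elements whose leading term is divisible by another's, tail-reduce, and make monic.
Reduced Gröbner basis: {a + 2bc - 2b + 3c + 1, bc^2 - 3bc + 3b - 2c^2 - 3c}.

The bases are distinct; the ideals are different.

No, the ideals differ.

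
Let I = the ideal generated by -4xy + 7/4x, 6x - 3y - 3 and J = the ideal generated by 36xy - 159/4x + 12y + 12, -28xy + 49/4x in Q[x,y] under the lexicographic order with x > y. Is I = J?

Yes, the ideals are equal.

For a fixed monomial order, each ideal has a unique reduced Gröbner basis; comparing bases decides equality.
Buchberger on the first generating set:
f_1 = -4xy + 7/4x, LT = xy.
f_2 = 6x - 3y - 3, LT = x.

S(f_1,f_2): lcm = xy. S = -7/16x + 1/2y^2 + 1/2y.
  leading term x: subtract (-7/96)·f_2 from -7/16x + 1/2y^2 + 1/2y → 1/2y^2 + 9/32y - 7/32
  leading term y^2: no divisor's leading term divides it; move 1/2y^2 to the remainder.
  leading term y: no divisor's leading term divides it; move 9/32y to the remainder.
  leading term 1: no divisor's leading term divides it; move -7/32 to the remainder.
  remainder 1/2y^2 + 9/32y - 7/32 ≠ 0; add g_3 = 1/2y^2 + 9/32y - 7/32 to the basis.

The other S-polynomials (S(f_1,g_3), S(f_2,g_3)) all reduce to 0 modulo the current basis, so we have a Gröbner basis.
Inter-reduce: drop elements whose leading term is divisible by another's, tail-reduce, and make monic.
Reduced Gröbner basis: {x - 1/2y - 1/2, y^2 + 9/16y - 7/16}.

Buchberger on the second generating set:
h_1 = 36xy - 159/4x + 12y + 12, LT = xy.
h_2 = -28xy + 49/4x, LT = xy.

S(h_1,h_2): lcm = xy. S = -2/3x + 1/3y + 1/3.
  leading term x: no divisor's leading term divides it; move -2/3x to the remainder.
  leading term y: no divisor's leading term divides it; move 1/3y to the remainder.
  leading term 1: no divisor's leading term divides it; move 1/3 to the remainder.
  remainder -2/3x + 1/3y + 1/3 ≠ 0; add k_3 = -2/3x + 1/3y + 1/3 to the basis.

S(h_1,k_3): lcm = xy. S = -53/48x + 1/2y^2 + 5/6y + 1/3.
  leading term x: subtract (53/32)·k_3 from -53/48x + 1/2y^2 + 5/6y + 1/3 → 1/2y^2 + 9/32y - 7/32
  leading term y^2: no divisor's leading term divides it; move 1/2y^2 to the remainder.
  leading term y: no divisor's leading term divides it; move 9/32y to the remainder.
  leading term 1: no divisor's leading term divides it; move -7/32 to the remainder.
  remainder 1/2y^2 + 9/32y - 7/32 ≠ 0; add k_4 = 1/2y^2 + 9/32y - 7/32 to the basis.

The other S-polynomials (S(h_2,k_3), S(h_1,k_4), S(h_2,k_4), S(k_3,k_4)) all reduce to 0 modulo the current basis, so we have a Gröbner basis.
Inter-reduce: drop elements whose leading term is divisible by another's, tail-reduce, and make monic.
Reduced Gröbner basis: {x - 1/2y - 1/2, y^2 + 9/16y - 7/16}.

These coincide, so the ideals are equal.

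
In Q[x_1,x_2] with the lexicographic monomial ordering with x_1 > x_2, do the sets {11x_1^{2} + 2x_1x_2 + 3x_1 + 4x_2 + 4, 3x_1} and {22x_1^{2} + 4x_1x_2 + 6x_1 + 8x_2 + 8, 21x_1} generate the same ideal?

Yes, the ideals are equal.

For a fixed monomial order, each ideal has a unique reduced Gröbner basis; comparing bases decides equality.
Buchberger on the first generating set:
f_1 = 11x_1^{2} + 2x_1x_2 + 3x_1 + 4x_2 + 4, LT = x_1^{2}.
f_2 = 3x_1, LT = x_1.

S(f_1,f_2): lcm = x_1^{2}. S = \tfrac{2}{11}x_1x_2 + \tfrac{3}{11}x_1 + \tfrac{4}{11}x_2 + \tfrac{4}{11}.
  leading term x_1x_2: subtract (\tfrac{2}{33}x_2)·f_2 from \tfrac{2}{11}x_1x_2 + \tfrac{3}{11}x_1 + \tfrac{4}{11}x_2 + \tfrac{4}{11} → \tfrac{3}{11}x_1 + \tfrac{4}{11}x_2 + \tfrac{4}{11}
  leading term x_1: subtract (\tfrac{1}{11})·f_2 from \tfrac{3}{11}x_1 + \tfrac{4}{11}x_2 + \tfrac{4}{11} → \tfrac{4}{11}x_2 + \tfrac{4}{11}
  leading term x_2: no divisor's leading term divides it; move \tfrac{4}{11}x_2 to the remainder.
  leading term 1: no divisor's leading term divides it; move \tfrac{4}{11} to the remainder.
  remainder \tfrac{4}{11}x_2 + \tfrac{4}{11} ≠ 0; add g_3 = \tfrac{4}{11}x_2 + \tfrac{4}{11} to the basis.

The other S-polynomials (S(f_1,g_3), S(f_2,g_3)) all reduce to 0 modulo the current basis, so we have a Gröbner basis.
Inter-reduce: drop elements whose leading term is divisible by another's, tail-reduce, and make monic.
Reduced Gröbner basis: {x_1, x_2 + 1}.

Buchberger on the second generating set:
h_1 = 22x_1^{2} + 4x_1x_2 + 6x_1 + 8x_2 + 8, LT = x_1^{2}.
h_2 = 21x_1, LT = x_1.

S(h_1,h_2): lcm = x_1^{2}. S = \tfrac{2}{11}x_1x_2 + \tfrac{3}{11}x_1 + \tfrac{4}{11}x_2 + \tfrac{4}{11}.
  leading term x_1x_2: subtract (\tfrac{2}{231}x_2)·h_2 from \tfrac{2}{11}x_1x_2 + \tfrac{3}{11}x_1 + \tfrac{4}{11}x_2 + \tfrac{4}{11} → \tfrac{3}{11}x_1 + \tfrac{4}{11}x_2 + \tfrac{4}{11}
  leading term x_1: subtract (\tfrac{1}{77})·h_2 from \tfrac{3}{11}x_1 + \tfrac{4}{11}x_2 + \tfrac{4}{11} → \tfrac{4}{11}x_2 + \tfrac{4}{11}
  leading term x_2: no divisor's leading term divides it; move \tfrac{4}{11}x_2 to the remainder.
  leading term 1: no divisor's leading term divides it; move \tfrac{4}{11} to the remainder.
  remainder \tfrac{4}{11}x_2 + \tfrac{4}{11} ≠ 0; add k_3 = \tfrac{4}{11}x_2 + \tfrac{4}{11} to the basis.

The other S-polynomials (S(h_1,k_3), S(h_2,k_3)) all reduce to 0 modulo the current basis, so we have a Gröbner basis.
Inter-reduce: drop elements whose leading term is divisible by another's, tail-reduce, and make monic.
Reduced Gröbner basis: {x_1, x_2 + 1}.

The two bases agree; hence the ideals are identical.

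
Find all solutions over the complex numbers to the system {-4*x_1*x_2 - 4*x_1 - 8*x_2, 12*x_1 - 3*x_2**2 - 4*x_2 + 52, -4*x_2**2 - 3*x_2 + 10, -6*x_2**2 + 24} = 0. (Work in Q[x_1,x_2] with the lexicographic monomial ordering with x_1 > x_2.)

Compute a lex Gröbner basis by Buchberger's algorithm.
f_1 = -4*x_1*x_2 - 4*x_1 - 8*x_2, LT = x_1*x_2.
f_2 = 12*x_1 - 3*x_2**2 - 4*x_2 + 52, LT = x_1.
f_3 = -4*x_2**2 - 3*x_2 + 10, LT = x_2**2.
f_4 = -6*x_2**2 + 24, LT = x_2**2.

S(f_1,f_2): lcm = x_1*x_2. S = x_1 + 1/4*x_2**3 + 1/3*x_2**2 - 7/3*x_2.
  leading term x_1: subtract (1/12)·f_2 from x_1 + 1/4*x_2**3 + 1/3*x_2**2 - 7/3*x_2 → 1/4*x_2**3 + 7/12*x_2**2 - 2*x_2 - 13/3
  leading term x_2**3: subtract (-1/16*x_2)·f_3 from 1/4*x_2**3 + 7/12*x_2**2 - 2*x_2 - 13/3 → 19/48*x_2**2 - 11/8*x_2 - 13/3
  leading term x_2**2: subtract (-19/192)·f_3 from 19/48*x_2**2 - 11/8*x_2 - 13/3 → -107/64*x_2 - 107/32
  leading term x_2: no divisor's leading term divides it; move -107/64*x_2 to the remainder.
  leading term 1: no divisor's leading term divides it; move -107/32 to the remainder.
  remainder -107/64*x_2 - 107/32 ≠ 0; add h_5 = -107/64*x_2 - 107/32 to the basis.

S(f_1,f_3): lcm = x_1*x_2**2. S = 1/4*x_1*x_2 + 5/2*x_1 + 2*x_2**2.
  leading term x_1*x_2: subtract (-1/16)·f_1 from 1/4*x_1*x_2 + 5/2*x_1 + 2*x_2**2 → 9/4*x_1 + 2*x_2**2 - 1/2*x_2
  leading term x_1: subtract (3/16)·f_2 from 9/4*x_1 + 2*x_2**2 - 1/2*x_2 → 41/16*x_2**2 + 1/4*x_2 - 39/4
  leading term x_2**2: subtract (-41/64)·f_3 from 41/16*x_2**2 + 1/4*x_2 - 39/4 → -107/64*x_2 - 107/32
  leading term x_2: subtract (1)·h_5 from -107/64*x_2 - 107/32 → 0
  remainder 0.

S(f_1,f_4): lcm = x_1*x_2**2. S = x_1*x_2 + 4*x_1 + 2*x_2**2.
  leading term x_1*x_2: subtract (-1/4)·f_1 from x_1*x_2 + 4*x_1 + 2*x_2**2 → 3*x_1 + 2*x_2**2 - 2*x_2
  leading term x_1: subtract (1/4)·f_2 from 3*x_1 + 2*x_2**2 - 2*x_2 → 11/4*x_2**2 - x_2 - 13
  leading term x_2**2: subtract (-11/16)·f_3 from 11/4*x_2**2 - x_2 - 13 → -49/16*x_2 - 49/8
  leading term x_2: subtract (196/107)·h_5 from -49/16*x_2 - 49/8 → 0
  remainder 0.

S(f_2,f_3): leading monomials are coprime, so the S-polynomial reduces to 0 (Buchberger's first criterion).
S(f_2,f_4): leading monomials are coprime, so the S-polynomial reduces to 0 (Buchberger's first criterion).
S(f_3,f_4): lcm = x_2**2. S = 3/4*x_2 + 3/2.
  leading term x_2: subtract (-48/107)·h_5 from 3/4*x_2 + 3/2 → 0
  remainder 0.

S(f_1,h_5): lcm = x_1*x_2. S = -x_1 + 2*x_2.
  leading term x_1: subtract (-1/12)·f_2 from -x_1 + 2*x_2 → -1/4*x_2**2 + 5/3*x_2 + 13/3
  leading term x_2**2: subtract (1/16)·f_3 from -1/4*x_2**2 + 5/3*x_2 + 13/3 → 89/48*x_2 + 89/24
  leading term x_2: subtract (-356/321)·h_5 from 89/48*x_2 + 89/24 → 0
  remainder 0.

S(f_2,h_5): leading monomials are coprime, so the S-polynomial reduces to 0 (Buchberger's first criterion).
S(f_3,h_5): lcm = x_2**2. S = -5/4*x_2 - 5/2.
  leading term x_2: subtract (80/107)·h_5 from -5/4*x_2 - 5/2 → 0
  remainder 0.

S(f_4,h_5): lcm = x_2**2. S = -2*x_2 - 4.
  leading term x_2: subtract (128/107)·h_5 from -2*x_2 - 4 → 0
  remainder 0.

Every S-polynomial of the final basis reduces to 0, so we have a Gröbner basis.
Inter-reduce: drop elements whose leading term is divisible by another's, tail-reduce, and make monic.
Reduced Gröbner basis: {x_1 + 4, x_2 + 2}.

Since the basis is lex-ordered, x_2 + 2 is univariate in x_2. Its roots are {-2}. Back-substituting each root into the other basis elements fixes the other coordinates.
  x_2 = -2: the earlier basis element becomes x_1 + 4 = 0, giving x_1 = -4 — point (-4, -2).
Substituting each solution back into the original system confirms all equations vanish.

{(-4, -2)}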